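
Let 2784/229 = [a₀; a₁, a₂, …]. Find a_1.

6

2784 = 12·229 + 36   →  a_0 = 12
229 = 6·36 + 13   →  a_1 = 6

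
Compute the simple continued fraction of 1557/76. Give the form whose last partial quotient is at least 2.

1557 = 20·76 + 37
76 = 2·37 + 2
37 = 18·2 + 1
2 = 2·1 + 0  (stop)
So 1557/76 = [20; 2, 18, 2].

[20; 2, 18, 2]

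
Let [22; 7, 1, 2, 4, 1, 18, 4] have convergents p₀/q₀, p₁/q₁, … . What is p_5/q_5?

2722/123

Using pₖ = aₖpₖ₋₁ + pₖ₋₂, qₖ = aₖqₖ₋₁ + qₖ₋₂ (with p₋₁=1, p₋₂=0, q₋₁=0, q₋₂=1):
  k=0: a=22, p=22, q=1
  k=1: a=7, p=155, q=7
  k=2: a=1, p=177, q=8
  k=3: a=2, p=509, q=23
  k=4: a=4, p=2213, q=100
  k=5: a=1, p=2722, q=123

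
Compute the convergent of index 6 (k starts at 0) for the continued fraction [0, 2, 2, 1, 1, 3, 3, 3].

Using pₖ = aₖpₖ₋₁ + pₖ₋₂, qₖ = aₖqₖ₋₁ + qₖ₋₂ (with p₋₁=1, p₋₂=0, q₋₁=0, q₋₂=1):
  k=0: a=0, p=0, q=1
  k=1: a=2, p=1, q=2
  k=2: a=2, p=2, q=5
  k=3: a=1, p=3, q=7
  k=4: a=1, p=5, q=12
  k=5: a=3, p=18, q=43
  k=6: a=3, p=59, q=141

59/141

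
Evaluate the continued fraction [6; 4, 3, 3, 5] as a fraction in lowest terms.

1421/228

Fold from the inside: start with 5/1.
  3 + 1/5 = 16/5
  3 + 5/16 = 53/16
  4 + 16/53 = 228/53
  6 + 53/228 = 1421/228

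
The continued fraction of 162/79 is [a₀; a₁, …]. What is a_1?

162 = 2·79 + 4   →  a_0 = 2
79 = 19·4 + 3   →  a_1 = 19

19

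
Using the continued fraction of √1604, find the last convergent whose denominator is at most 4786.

√1604 = [40; 20, 80, …] (period length 2).
Convergents:
  p_0/q_0 = 40/1
  p_1/q_1 = 801/20
  p_2/q_2 = 64120/1601
  p_3/q_3 = 1283201/32040
q_2 = 1601 ≤ 4786 < 32040 = q_3, so the answer is 64120/1601.

64120/1601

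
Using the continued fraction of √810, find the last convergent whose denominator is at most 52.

370/13

√810 = [28; 2, 5, 1, 4, 1, 5, 2, 56, …] (period length 8).
Convergents:
  p_0/q_0 = 28/1
  p_1/q_1 = 57/2
  p_2/q_2 = 313/11
  p_3/q_3 = 370/13
  p_4/q_4 = 1793/63
q_3 = 13 ≤ 52 < 63 = q_4, so the answer is 370/13.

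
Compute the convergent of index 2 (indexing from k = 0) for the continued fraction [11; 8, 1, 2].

100/9

Using pₖ = aₖpₖ₋₁ + pₖ₋₂, qₖ = aₖqₖ₋₁ + qₖ₋₂ (with p₋₁=1, p₋₂=0, q₋₁=0, q₋₂=1):
  k=0: a=11, p=11, q=1
  k=1: a=8, p=89, q=8
  k=2: a=1, p=100, q=9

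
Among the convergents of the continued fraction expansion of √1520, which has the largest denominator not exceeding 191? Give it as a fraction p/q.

3041/78

√1520 = [38; 1, 76, …] (period length 2).
Convergents:
  p_0/q_0 = 38/1
  p_1/q_1 = 39/1
  p_2/q_2 = 3002/77
  p_3/q_3 = 3041/78
  p_4/q_4 = 234118/6005
q_3 = 78 ≤ 191 < 6005 = q_4, so the answer is 3041/78.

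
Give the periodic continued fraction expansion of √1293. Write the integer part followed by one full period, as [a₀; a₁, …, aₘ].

[35; 1, 22, 1, 70]

a₀ = ⌊√1293⌋ = 35.
With m₀=0, d₀=1 and mₖ₊₁ = dₖaₖ − mₖ, dₖ₊₁ = (n − mₖ₊₁²)/dₖ, aₖ₊₁ = ⌊(a₀+mₖ₊₁)/dₖ₊₁⌋:
  k=1: m=35, d=68, a=1
  k=2: m=33, d=3, a=22
  k=3: m=33, d=68, a=1
  k=4: m=35, d=1, a=70
d=1 and a=2a₀=70 at k=4, so the next step gives (m, d) = (35, 68) again — its k=1 value — and the period has length 4.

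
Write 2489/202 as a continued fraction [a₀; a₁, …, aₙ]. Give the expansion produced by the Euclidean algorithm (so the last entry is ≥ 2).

[12; 3, 9, 3, 2]

2489 = 12×202 + 65
202 = 3×65 + 7
65 = 9×7 + 2
7 = 3×2 + 1
2 = 2×1 + 0  (stop)
So 2489/202 = [12; 3, 9, 3, 2].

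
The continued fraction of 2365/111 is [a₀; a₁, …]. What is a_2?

2365 = 21·111 + 34   →  a_0 = 21
111 = 3·34 + 9   →  a_1 = 3
34 = 3·9 + 7   →  a_2 = 3

3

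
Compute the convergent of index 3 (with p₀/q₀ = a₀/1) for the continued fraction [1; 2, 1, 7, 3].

31/23

Using pₖ = aₖpₖ₋₁ + pₖ₋₂, qₖ = aₖqₖ₋₁ + qₖ₋₂ (with p₋₁=1, p₋₂=0, q₋₁=0, q₋₂=1):
  k=0: a=1, p=1, q=1
  k=1: a=2, p=3, q=2
  k=2: a=1, p=4, q=3
  k=3: a=7, p=31, q=23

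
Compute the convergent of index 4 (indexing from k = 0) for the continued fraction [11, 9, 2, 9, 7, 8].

Using pₖ = aₖpₖ₋₁ + pₖ₋₂, qₖ = aₖqₖ₋₁ + qₖ₋₂ (with p₋₁=1, p₋₂=0, q₋₁=0, q₋₂=1):
  k=0: a=11, p=11, q=1
  k=1: a=9, p=100, q=9
  k=2: a=2, p=211, q=19
  k=3: a=9, p=1999, q=180
  k=4: a=7, p=14204, q=1279

14204/1279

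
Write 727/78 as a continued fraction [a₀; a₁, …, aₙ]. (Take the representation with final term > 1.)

[9; 3, 8, 3]

727 = 9×78 + 25
78 = 3×25 + 3
25 = 8×3 + 1
3 = 3×1 + 0  (stop)
So 727/78 = [9; 3, 8, 3].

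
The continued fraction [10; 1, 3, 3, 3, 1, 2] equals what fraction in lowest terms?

Fold from the inside: start with 2/1.
  1 + 1/2 = 3/2
  3 + 2/3 = 11/3
  3 + 3/11 = 36/11
  3 + 11/36 = 119/36
  1 + 36/119 = 155/119
  10 + 119/155 = 1669/155

1669/155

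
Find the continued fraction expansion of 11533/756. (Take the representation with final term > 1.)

11533 = 15*756 + 193
756 = 3*193 + 177
193 = 1*177 + 16
177 = 11*16 + 1
16 = 16*1 + 0  (stop)
So 11533/756 = [15; 3, 1, 11, 16].

[15; 3, 1, 11, 16]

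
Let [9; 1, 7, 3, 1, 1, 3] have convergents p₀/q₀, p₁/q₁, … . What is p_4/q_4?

326/33

Using pₖ = aₖpₖ₋₁ + pₖ₋₂, qₖ = aₖqₖ₋₁ + qₖ₋₂ (with p₋₁=1, p₋₂=0, q₋₁=0, q₋₂=1):
  k=0: a=9, p=9, q=1
  k=1: a=1, p=10, q=1
  k=2: a=7, p=79, q=8
  k=3: a=3, p=247, q=25
  k=4: a=1, p=326, q=33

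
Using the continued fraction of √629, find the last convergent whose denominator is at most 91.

627/25

√629 = [25; 12, 1, 1, 12, 50, …] (period length 5).
Convergents:
  p_0/q_0 = 25/1
  p_1/q_1 = 301/12
  p_2/q_2 = 326/13
  p_3/q_3 = 627/25
  p_4/q_4 = 7850/313
q_3 = 25 ≤ 91 < 313 = q_4, so the answer is 627/25.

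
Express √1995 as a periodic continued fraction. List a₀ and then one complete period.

a₀ = ⌊√1995⌋ = 44.
With m₀=0, d₀=1 and mₖ₊₁ = dₖaₖ − mₖ, dₖ₊₁ = (n − mₖ₊₁²)/dₖ, aₖ₊₁ = ⌊(a₀+mₖ₊₁)/dₖ₊₁⌋:
  k=1: m=44, d=59, a=1
  k=2: m=15, d=30, a=1
  k=3: m=15, d=59, a=1
  k=4: m=44, d=1, a=88
d=1 and a=2a₀=88 at k=4, so the next step gives (m, d) = (44, 59) again — its k=1 value — and the period has length 4.

[44; 1, 1, 1, 88]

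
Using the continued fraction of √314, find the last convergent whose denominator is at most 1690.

15824/893

√314 = [17; 1, 2, 1, 1, 2, 1, 34, …] (period length 7).
Convergents:
  p_0/q_0 = 17/1
  p_1/q_1 = 18/1
  p_2/q_2 = 53/3
  p_3/q_3 = 71/4
  p_4/q_4 = 124/7
  p_5/q_5 = 319/18
  p_6/q_6 = 443/25
  p_7/q_7 = 15381/868
  p_8/q_8 = 15824/893
  p_9/q_9 = 47029/2654
q_8 = 893 ≤ 1690 < 2654 = q_9, so the answer is 15824/893.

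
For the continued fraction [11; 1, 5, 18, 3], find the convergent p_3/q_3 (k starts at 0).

Using pₖ = aₖpₖ₋₁ + pₖ₋₂, qₖ = aₖqₖ₋₁ + qₖ₋₂ (with p₋₁=1, p₋₂=0, q₋₁=0, q₋₂=1):
  k=0: a=11, p=11, q=1
  k=1: a=1, p=12, q=1
  k=2: a=5, p=71, q=6
  k=3: a=18, p=1290, q=109

1290/109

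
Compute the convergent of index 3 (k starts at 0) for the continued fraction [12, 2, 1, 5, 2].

210/17

Using pₖ = aₖpₖ₋₁ + pₖ₋₂, qₖ = aₖqₖ₋₁ + qₖ₋₂ (with p₋₁=1, p₋₂=0, q₋₁=0, q₋₂=1):
  k=0: a=12, p=12, q=1
  k=1: a=2, p=25, q=2
  k=2: a=1, p=37, q=3
  k=3: a=5, p=210, q=17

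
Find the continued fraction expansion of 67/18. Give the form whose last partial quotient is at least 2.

67 = 3×18 + 13
18 = 1×13 + 5
13 = 2×5 + 3
5 = 1×3 + 2
3 = 1×2 + 1
2 = 2×1 + 0  (stop)
So 67/18 = [3; 1, 2, 1, 1, 2].

[3; 1, 2, 1, 1, 2]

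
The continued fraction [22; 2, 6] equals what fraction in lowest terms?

292/13

Using pₖ = aₖpₖ₋₁ + pₖ₋₂ and qₖ = aₖqₖ₋₁ + qₖ₋₂:
  k=0: a=22, p=22, q=1
  k=1: a=2, p=45, q=2
  k=2: a=6, p=292, q=13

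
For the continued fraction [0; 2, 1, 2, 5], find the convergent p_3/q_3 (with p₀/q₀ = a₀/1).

Using pₖ = aₖpₖ₋₁ + pₖ₋₂, qₖ = aₖqₖ₋₁ + qₖ₋₂ (with p₋₁=1, p₋₂=0, q₋₁=0, q₋₂=1):
  k=0: a=0, p=0, q=1
  k=1: a=2, p=1, q=2
  k=2: a=1, p=1, q=3
  k=3: a=2, p=3, q=8

3/8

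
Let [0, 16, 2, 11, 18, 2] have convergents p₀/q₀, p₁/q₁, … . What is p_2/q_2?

Using pₖ = aₖpₖ₋₁ + pₖ₋₂, qₖ = aₖqₖ₋₁ + qₖ₋₂ (with p₋₁=1, p₋₂=0, q₋₁=0, q₋₂=1):
  k=0: a=0, p=0, q=1
  k=1: a=16, p=1, q=16
  k=2: a=2, p=2, q=33

2/33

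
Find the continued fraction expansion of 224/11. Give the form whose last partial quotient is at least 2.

224 = 20×11 + 4
11 = 2×4 + 3
4 = 1×3 + 1
3 = 3×1 + 0  (stop)
So 224/11 = [20; 2, 1, 3].

[20; 2, 1, 3]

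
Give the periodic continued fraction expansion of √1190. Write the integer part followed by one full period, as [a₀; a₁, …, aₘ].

a₀ = ⌊√1190⌋ = 34.
With m₀=0, d₀=1 and mₖ₊₁ = dₖaₖ − mₖ, dₖ₊₁ = (n − mₖ₊₁²)/dₖ, aₖ₊₁ = ⌊(a₀+mₖ₊₁)/dₖ₊₁⌋:
  k=1: m=34, d=34, a=2
  k=2: m=34, d=1, a=68
d=1 and a=2a₀=68 at k=2, so the next step gives (m, d) = (34, 34) again — its k=1 value — and the period has length 2.

[34; 2, 68]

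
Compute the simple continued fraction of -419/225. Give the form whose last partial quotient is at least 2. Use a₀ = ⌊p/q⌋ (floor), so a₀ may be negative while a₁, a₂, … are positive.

-419 = -2×225 + 31
225 = 7×31 + 8
31 = 3×8 + 7
8 = 1×7 + 1
7 = 7×1 + 0  (stop)
So -419/225 = [-2; 7, 3, 1, 7].

[-2; 7, 3, 1, 7]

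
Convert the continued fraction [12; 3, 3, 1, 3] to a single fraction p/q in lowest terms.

603/49

Fold from the inside: start with 3/1.
  1 + 1/3 = 4/3
  3 + 3/4 = 15/4
  3 + 4/15 = 49/15
  12 + 15/49 = 603/49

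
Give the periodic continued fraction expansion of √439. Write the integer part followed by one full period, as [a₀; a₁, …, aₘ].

a₀ = ⌊√439⌋ = 20.
With m₀=0, d₀=1 and mₖ₊₁ = dₖaₖ − mₖ, dₖ₊₁ = (n − mₖ₊₁²)/dₖ, aₖ₊₁ = ⌊(a₀+mₖ₊₁)/dₖ₊₁⌋:
  k=1: m=20, d=39, a=1
  k=2: m=19, d=2, a=19
  k=3: m=19, d=39, a=1
  k=4: m=20, d=1, a=40
d=1 and a=2a₀=40 at k=4, so the next step gives (m, d) = (20, 39) again — its k=1 value — and the period has length 4.

[20; 1, 19, 1, 40]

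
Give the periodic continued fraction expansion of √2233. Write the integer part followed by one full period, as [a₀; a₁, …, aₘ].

[47; 3, 1, 12, 1, 3, 94]

a₀ = ⌊√2233⌋ = 47.
With m₀=0, d₀=1 and mₖ₊₁ = dₖaₖ − mₖ, dₖ₊₁ = (n − mₖ₊₁²)/dₖ, aₖ₊₁ = ⌊(a₀+mₖ₊₁)/dₖ₊₁⌋:
  k=1: m=47, d=24, a=3
  k=2: m=25, d=67, a=1
  k=3: m=42, d=7, a=12
  k=4: m=42, d=67, a=1
  k=5: m=25, d=24, a=3
  k=6: m=47, d=1, a=94
d=1 and a=2a₀=94 at k=6, so the next step gives (m, d) = (47, 24) again — its k=1 value — and the period has length 6.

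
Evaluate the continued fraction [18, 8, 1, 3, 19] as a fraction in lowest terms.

12209/674

Using pₖ = aₖpₖ₋₁ + pₖ₋₂ and qₖ = aₖqₖ₋₁ + qₖ₋₂:
  k=0: a=18, p=18, q=1
  k=1: a=8, p=145, q=8
  k=2: a=1, p=163, q=9
  k=3: a=3, p=634, q=35
  k=4: a=19, p=12209, q=674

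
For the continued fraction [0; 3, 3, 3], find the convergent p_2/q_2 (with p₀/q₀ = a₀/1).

3/10

Using pₖ = aₖpₖ₋₁ + pₖ₋₂, qₖ = aₖqₖ₋₁ + qₖ₋₂ (with p₋₁=1, p₋₂=0, q₋₁=0, q₋₂=1):
  k=0: a=0, p=0, q=1
  k=1: a=3, p=1, q=3
  k=2: a=3, p=3, q=10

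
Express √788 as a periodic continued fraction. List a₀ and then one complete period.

[28; 14, 56]

a₀ = ⌊√788⌋ = 28.
With m₀=0, d₀=1 and mₖ₊₁ = dₖaₖ − mₖ, dₖ₊₁ = (n − mₖ₊₁²)/dₖ, aₖ₊₁ = ⌊(a₀+mₖ₊₁)/dₖ₊₁⌋:
  k=1: m=28, d=4, a=14
  k=2: m=28, d=1, a=56
d=1 and a=2a₀=56 at k=2, so the next step gives (m, d) = (28, 4) again — its k=1 value — and the period has length 2.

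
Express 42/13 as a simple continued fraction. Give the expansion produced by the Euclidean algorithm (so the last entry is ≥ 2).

42 = 3·13 + 3
13 = 4·3 + 1
3 = 3·1 + 0  (stop)
So 42/13 = [3; 4, 3].

[3; 4, 3]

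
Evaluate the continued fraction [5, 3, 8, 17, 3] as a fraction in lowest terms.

6964/1309

Using pₖ = aₖpₖ₋₁ + pₖ₋₂ and qₖ = aₖqₖ₋₁ + qₖ₋₂:
  k=0: a=5, p=5, q=1
  k=1: a=3, p=16, q=3
  k=2: a=8, p=133, q=25
  k=3: a=17, p=2277, q=428
  k=4: a=3, p=6964, q=1309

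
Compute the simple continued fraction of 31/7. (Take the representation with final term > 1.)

[4; 2, 3]

31 = 4·7 + 3
7 = 2·3 + 1
3 = 3·1 + 0  (stop)
So 31/7 = [4; 2, 3].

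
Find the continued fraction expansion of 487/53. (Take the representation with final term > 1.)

[9; 5, 3, 3]

487 = 9*53 + 10
53 = 5*10 + 3
10 = 3*3 + 1
3 = 3*1 + 0  (stop)
So 487/53 = [9; 5, 3, 3].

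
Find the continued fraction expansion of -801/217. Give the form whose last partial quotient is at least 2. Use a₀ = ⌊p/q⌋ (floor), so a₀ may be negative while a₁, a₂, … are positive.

-801 = -4*217 + 67
217 = 3*67 + 16
67 = 4*16 + 3
16 = 5*3 + 1
3 = 3*1 + 0  (stop)
So -801/217 = [-4; 3, 4, 5, 3].

[-4; 3, 4, 5, 3]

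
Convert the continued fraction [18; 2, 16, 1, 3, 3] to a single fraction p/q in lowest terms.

Using pₖ = aₖpₖ₋₁ + pₖ₋₂ and qₖ = aₖqₖ₋₁ + qₖ₋₂:
  k=0: a=18, p=18, q=1
  k=1: a=2, p=37, q=2
  k=2: a=16, p=610, q=33
  k=3: a=1, p=647, q=35
  k=4: a=3, p=2551, q=138
  k=5: a=3, p=8300, q=449

8300/449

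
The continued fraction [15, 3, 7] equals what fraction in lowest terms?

Fold from the inside: start with 7/1.
  3 + 1/7 = 22/7
  15 + 7/22 = 337/22

337/22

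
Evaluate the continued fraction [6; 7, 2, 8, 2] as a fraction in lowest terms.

Fold from the inside: start with 2/1.
  8 + 1/2 = 17/2
  2 + 2/17 = 36/17
  7 + 17/36 = 269/36
  6 + 36/269 = 1650/269

1650/269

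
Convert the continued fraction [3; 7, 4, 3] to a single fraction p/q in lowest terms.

Fold from the inside: start with 3/1.
  4 + 1/3 = 13/3
  7 + 3/13 = 94/13
  3 + 13/94 = 295/94

295/94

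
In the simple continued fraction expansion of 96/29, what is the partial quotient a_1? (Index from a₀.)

3

96 = 3·29 + 9   →  a_0 = 3
29 = 3·9 + 2   →  a_1 = 3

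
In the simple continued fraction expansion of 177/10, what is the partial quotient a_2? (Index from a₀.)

2

177 = 17·10 + 7   →  a_0 = 17
10 = 1·7 + 3   →  a_1 = 1
7 = 2·3 + 1   →  a_2 = 2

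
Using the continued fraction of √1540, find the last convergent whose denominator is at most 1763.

23271/593

√1540 = [39; 4, 8, 2, 8, 4, 78, …] (period length 6).
Convergents:
  p_0/q_0 = 39/1
  p_1/q_1 = 157/4
  p_2/q_2 = 1295/33
  p_3/q_3 = 2747/70
  p_4/q_4 = 23271/593
  p_5/q_5 = 95831/2442
q_4 = 593 ≤ 1763 < 2442 = q_5, so the answer is 23271/593.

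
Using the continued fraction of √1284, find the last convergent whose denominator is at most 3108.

92449/2580

√1284 = [35; 1, 4, 1, 70, …] (period length 4).
Convergents:
  p_0/q_0 = 35/1
  p_1/q_1 = 36/1
  p_2/q_2 = 179/5
  p_3/q_3 = 215/6
  p_4/q_4 = 15229/425
  p_5/q_5 = 15444/431
  p_6/q_6 = 77005/2149
  p_7/q_7 = 92449/2580
  p_8/q_8 = 6548435/182749
q_7 = 2580 ≤ 3108 < 182749 = q_8, so the answer is 92449/2580.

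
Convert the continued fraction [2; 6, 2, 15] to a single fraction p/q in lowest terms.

Fold from the inside: start with 15/1.
  2 + 1/15 = 31/15
  6 + 15/31 = 201/31
  2 + 31/201 = 433/201

433/201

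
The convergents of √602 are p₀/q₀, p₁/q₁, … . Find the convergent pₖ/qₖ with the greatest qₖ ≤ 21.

√602 = [24; 1, 1, 6, 1, 1, 48, …] (period length 6).
Convergents:
  p_0/q_0 = 24/1
  p_1/q_1 = 25/1
  p_2/q_2 = 49/2
  p_3/q_3 = 319/13
  p_4/q_4 = 368/15
  p_5/q_5 = 687/28
q_4 = 15 ≤ 21 < 28 = q_5, so the answer is 368/15.

368/15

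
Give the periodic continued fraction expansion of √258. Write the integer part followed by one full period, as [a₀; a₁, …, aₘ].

[16; 16, 32]

a₀ = ⌊√258⌋ = 16.
With m₀=0, d₀=1 and mₖ₊₁ = dₖaₖ − mₖ, dₖ₊₁ = (n − mₖ₊₁²)/dₖ, aₖ₊₁ = ⌊(a₀+mₖ₊₁)/dₖ₊₁⌋:
  k=1: m=16, d=2, a=16
  k=2: m=16, d=1, a=32
d=1 and a=2a₀=32 at k=2, so the next step gives (m, d) = (16, 2) again — its k=1 value — and the period has length 2.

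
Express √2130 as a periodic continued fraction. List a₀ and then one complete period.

[46; 6, 1, 1, 2, 1, 1, 6, 92]

a₀ = ⌊√2130⌋ = 46.
With m₀=0, d₀=1 and mₖ₊₁ = dₖaₖ − mₖ, dₖ₊₁ = (n − mₖ₊₁²)/dₖ, aₖ₊₁ = ⌊(a₀+mₖ₊₁)/dₖ₊₁⌋:
  k=1: m=46, d=14, a=6
  k=2: m=38, d=49, a=1
  k=3: m=11, d=41, a=1
  k=4: m=30, d=30, a=2
  k=5: m=30, d=41, a=1
  k=6: m=11, d=49, a=1
  k=7: m=38, d=14, a=6
  k=8: m=46, d=1, a=92
d=1 and a=2a₀=92 at k=8, so the next step gives (m, d) = (46, 14) again — its k=1 value — and the period has length 8.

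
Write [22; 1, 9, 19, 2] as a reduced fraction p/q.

Fold from the inside: start with 2/1.
  19 + 1/2 = 39/2
  9 + 2/39 = 353/39
  1 + 39/353 = 392/353
  22 + 353/392 = 8977/392

8977/392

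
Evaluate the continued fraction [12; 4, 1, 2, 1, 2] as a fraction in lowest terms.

635/52

Using pₖ = aₖpₖ₋₁ + pₖ₋₂ and qₖ = aₖqₖ₋₁ + qₖ₋₂:
  k=0: a=12, p=12, q=1
  k=1: a=4, p=49, q=4
  k=2: a=1, p=61, q=5
  k=3: a=2, p=171, q=14
  k=4: a=1, p=232, q=19
  k=5: a=2, p=635, q=52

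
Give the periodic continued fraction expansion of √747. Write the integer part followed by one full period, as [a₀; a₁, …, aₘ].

a₀ = ⌊√747⌋ = 27.
With m₀=0, d₀=1 and mₖ₊₁ = dₖaₖ − mₖ, dₖ₊₁ = (n − mₖ₊₁²)/dₖ, aₖ₊₁ = ⌊(a₀+mₖ₊₁)/dₖ₊₁⌋:
  k=1: m=27, d=18, a=3
  k=2: m=27, d=1, a=54
d=1 and a=2a₀=54 at k=2, so the next step gives (m, d) = (27, 18) again — its k=1 value — and the period has length 2.

[27; 3, 54]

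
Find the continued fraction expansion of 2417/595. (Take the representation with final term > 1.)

[4; 16, 12, 3]

2417 = 4*595 + 37
595 = 16*37 + 3
37 = 12*3 + 1
3 = 3*1 + 0  (stop)
So 2417/595 = [4; 16, 12, 3].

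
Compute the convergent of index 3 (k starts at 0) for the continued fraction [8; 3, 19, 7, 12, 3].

Using pₖ = aₖpₖ₋₁ + pₖ₋₂, qₖ = aₖqₖ₋₁ + qₖ₋₂ (with p₋₁=1, p₋₂=0, q₋₁=0, q₋₂=1):
  k=0: a=8, p=8, q=1
  k=1: a=3, p=25, q=3
  k=2: a=19, p=483, q=58
  k=3: a=7, p=3406, q=409

3406/409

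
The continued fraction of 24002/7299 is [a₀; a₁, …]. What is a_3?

24002 = 3·7299 + 2105   →  a_0 = 3
7299 = 3·2105 + 984   →  a_1 = 3
2105 = 2·984 + 137   →  a_2 = 2
984 = 7·137 + 25   →  a_3 = 7

7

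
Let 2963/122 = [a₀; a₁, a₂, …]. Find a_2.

2

2963 = 24·122 + 35   →  a_0 = 24
122 = 3·35 + 17   →  a_1 = 3
35 = 2·17 + 1   →  a_2 = 2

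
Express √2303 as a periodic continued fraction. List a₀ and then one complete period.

a₀ = ⌊√2303⌋ = 47.
With m₀=0, d₀=1 and mₖ₊₁ = dₖaₖ − mₖ, dₖ₊₁ = (n − mₖ₊₁²)/dₖ, aₖ₊₁ = ⌊(a₀+mₖ₊₁)/dₖ₊₁⌋:
  k=1: m=47, d=94, a=1
  k=2: m=47, d=1, a=94
d=1 and a=2a₀=94 at k=2, so the next step gives (m, d) = (47, 94) again — its k=1 value — and the period has length 2.

[47; 1, 94]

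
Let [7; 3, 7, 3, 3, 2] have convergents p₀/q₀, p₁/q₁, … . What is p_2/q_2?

161/22

Using pₖ = aₖpₖ₋₁ + pₖ₋₂, qₖ = aₖqₖ₋₁ + qₖ₋₂ (with p₋₁=1, p₋₂=0, q₋₁=0, q₋₂=1):
  k=0: a=7, p=7, q=1
  k=1: a=3, p=22, q=3
  k=2: a=7, p=161, q=22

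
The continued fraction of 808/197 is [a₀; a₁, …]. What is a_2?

808 = 4·197 + 20   →  a_0 = 4
197 = 9·20 + 17   →  a_1 = 9
20 = 1·17 + 3   →  a_2 = 1

1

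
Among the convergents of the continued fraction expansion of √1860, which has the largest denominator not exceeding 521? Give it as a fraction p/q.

15871/368

√1860 = [43; 7, 1, 4, 1, 7, 86, …] (period length 6).
Convergents:
  p_0/q_0 = 43/1
  p_1/q_1 = 302/7
  p_2/q_2 = 345/8
  p_3/q_3 = 1682/39
  p_4/q_4 = 2027/47
  p_5/q_5 = 15871/368
  p_6/q_6 = 1366933/31695
q_5 = 368 ≤ 521 < 31695 = q_6, so the answer is 15871/368.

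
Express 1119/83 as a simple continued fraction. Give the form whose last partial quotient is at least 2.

[13; 2, 13, 3]

1119 = 13·83 + 40
83 = 2·40 + 3
40 = 13·3 + 1
3 = 3·1 + 0  (stop)
So 1119/83 = [13; 2, 13, 3].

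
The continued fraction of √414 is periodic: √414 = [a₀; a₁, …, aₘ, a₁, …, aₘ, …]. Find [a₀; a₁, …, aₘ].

a₀ = ⌊√414⌋ = 20.
With m₀=0, d₀=1 and mₖ₊₁ = dₖaₖ − mₖ, dₖ₊₁ = (n − mₖ₊₁²)/dₖ, aₖ₊₁ = ⌊(a₀+mₖ₊₁)/dₖ₊₁⌋:
  k=1: m=20, d=14, a=2
  k=2: m=8, d=25, a=1
  k=3: m=17, d=5, a=7
  k=4: m=18, d=18, a=2
  k=5: m=18, d=5, a=7
  k=6: m=17, d=25, a=1
  k=7: m=8, d=14, a=2
  k=8: m=20, d=1, a=40
d=1 and a=2a₀=40 at k=8, so the next step gives (m, d) = (20, 14) again — its k=1 value — and the period has length 8.

[20; 2, 1, 7, 2, 7, 1, 2, 40]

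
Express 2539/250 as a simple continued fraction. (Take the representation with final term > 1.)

2539 = 10·250 + 39
250 = 6·39 + 16
39 = 2·16 + 7
16 = 2·7 + 2
7 = 3·2 + 1
2 = 2·1 + 0  (stop)
So 2539/250 = [10; 6, 2, 2, 3, 2].

[10; 6, 2, 2, 3, 2]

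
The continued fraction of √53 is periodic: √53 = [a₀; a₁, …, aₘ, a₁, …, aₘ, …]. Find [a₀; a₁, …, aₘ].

a₀ = ⌊√53⌋ = 7.
With m₀=0, d₀=1 and mₖ₊₁ = dₖaₖ − mₖ, dₖ₊₁ = (n − mₖ₊₁²)/dₖ, aₖ₊₁ = ⌊(a₀+mₖ₊₁)/dₖ₊₁⌋:
  k=1: m=7, d=4, a=3
  k=2: m=5, d=7, a=1
  k=3: m=2, d=7, a=1
  k=4: m=5, d=4, a=3
  k=5: m=7, d=1, a=14
d=1 and a=2a₀=14 at k=5, so the next step gives (m, d) = (7, 4) again — its k=1 value — and the period has length 5.

[7; 3, 1, 1, 3, 14]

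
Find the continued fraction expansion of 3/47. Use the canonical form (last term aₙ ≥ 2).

[0; 15, 1, 2]

3 = 0*47 + 3
47 = 15*3 + 2
3 = 1*2 + 1
2 = 2*1 + 0  (stop)
So 3/47 = [0; 15, 1, 2].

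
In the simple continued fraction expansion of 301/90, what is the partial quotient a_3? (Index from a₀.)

301 = 3·90 + 31   →  a_0 = 3
90 = 2·31 + 28   →  a_1 = 2
31 = 1·28 + 3   →  a_2 = 1
28 = 9·3 + 1   →  a_3 = 9

9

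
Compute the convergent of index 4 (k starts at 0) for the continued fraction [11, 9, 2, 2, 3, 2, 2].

1777/160

Using pₖ = aₖpₖ₋₁ + pₖ₋₂, qₖ = aₖqₖ₋₁ + qₖ₋₂ (with p₋₁=1, p₋₂=0, q₋₁=0, q₋₂=1):
  k=0: a=11, p=11, q=1
  k=1: a=9, p=100, q=9
  k=2: a=2, p=211, q=19
  k=3: a=2, p=522, q=47
  k=4: a=3, p=1777, q=160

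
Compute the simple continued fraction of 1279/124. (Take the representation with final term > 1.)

1279 = 10*124 + 39
124 = 3*39 + 7
39 = 5*7 + 4
7 = 1*4 + 3
4 = 1*3 + 1
3 = 3*1 + 0  (stop)
So 1279/124 = [10; 3, 5, 1, 1, 3].

[10; 3, 5, 1, 1, 3]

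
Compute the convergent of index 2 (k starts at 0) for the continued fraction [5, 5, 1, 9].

31/6

Using pₖ = aₖpₖ₋₁ + pₖ₋₂, qₖ = aₖqₖ₋₁ + qₖ₋₂ (with p₋₁=1, p₋₂=0, q₋₁=0, q₋₂=1):
  k=0: a=5, p=5, q=1
  k=1: a=5, p=26, q=5
  k=2: a=1, p=31, q=6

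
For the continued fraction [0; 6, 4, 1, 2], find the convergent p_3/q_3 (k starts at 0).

5/31

Using pₖ = aₖpₖ₋₁ + pₖ₋₂, qₖ = aₖqₖ₋₁ + qₖ₋₂ (with p₋₁=1, p₋₂=0, q₋₁=0, q₋₂=1):
  k=0: a=0, p=0, q=1
  k=1: a=6, p=1, q=6
  k=2: a=4, p=4, q=25
  k=3: a=1, p=5, q=31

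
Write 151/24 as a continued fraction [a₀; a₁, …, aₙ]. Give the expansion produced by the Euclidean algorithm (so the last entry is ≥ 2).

151 = 6·24 + 7
24 = 3·7 + 3
7 = 2·3 + 1
3 = 3·1 + 0  (stop)
So 151/24 = [6; 3, 2, 3].

[6; 3, 2, 3]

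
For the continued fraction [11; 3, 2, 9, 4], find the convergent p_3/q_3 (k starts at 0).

745/66

Using pₖ = aₖpₖ₋₁ + pₖ₋₂, qₖ = aₖqₖ₋₁ + qₖ₋₂ (with p₋₁=1, p₋₂=0, q₋₁=0, q₋₂=1):
  k=0: a=11, p=11, q=1
  k=1: a=3, p=34, q=3
  k=2: a=2, p=79, q=7
  k=3: a=9, p=745, q=66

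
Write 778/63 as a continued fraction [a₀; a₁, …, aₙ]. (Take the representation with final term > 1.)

778 = 12×63 + 22
63 = 2×22 + 19
22 = 1×19 + 3
19 = 6×3 + 1
3 = 3×1 + 0  (stop)
So 778/63 = [12; 2, 1, 6, 3].

[12; 2, 1, 6, 3]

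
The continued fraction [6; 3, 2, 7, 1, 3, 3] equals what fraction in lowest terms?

4691/746

Fold from the inside: start with 3/1.
  3 + 1/3 = 10/3
  1 + 3/10 = 13/10
  7 + 10/13 = 101/13
  2 + 13/101 = 215/101
  3 + 101/215 = 746/215
  6 + 215/746 = 4691/746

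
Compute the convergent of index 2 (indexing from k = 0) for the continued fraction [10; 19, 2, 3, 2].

392/39

Using pₖ = aₖpₖ₋₁ + pₖ₋₂, qₖ = aₖqₖ₋₁ + qₖ₋₂ (with p₋₁=1, p₋₂=0, q₋₁=0, q₋₂=1):
  k=0: a=10, p=10, q=1
  k=1: a=19, p=191, q=19
  k=2: a=2, p=392, q=39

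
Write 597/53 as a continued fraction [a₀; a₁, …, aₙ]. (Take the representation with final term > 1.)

597 = 11×53 + 14
53 = 3×14 + 11
14 = 1×11 + 3
11 = 3×3 + 2
3 = 1×2 + 1
2 = 2×1 + 0  (stop)
So 597/53 = [11; 3, 1, 3, 1, 2].

[11; 3, 1, 3, 1, 2]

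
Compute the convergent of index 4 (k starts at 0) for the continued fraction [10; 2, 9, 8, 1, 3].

Using pₖ = aₖpₖ₋₁ + pₖ₋₂, qₖ = aₖqₖ₋₁ + qₖ₋₂ (with p₋₁=1, p₋₂=0, q₋₁=0, q₋₂=1):
  k=0: a=10, p=10, q=1
  k=1: a=2, p=21, q=2
  k=2: a=9, p=199, q=19
  k=3: a=8, p=1613, q=154
  k=4: a=1, p=1812, q=173

1812/173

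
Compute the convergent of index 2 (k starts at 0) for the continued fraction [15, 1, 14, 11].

239/15

Using pₖ = aₖpₖ₋₁ + pₖ₋₂, qₖ = aₖqₖ₋₁ + qₖ₋₂ (with p₋₁=1, p₋₂=0, q₋₁=0, q₋₂=1):
  k=0: a=15, p=15, q=1
  k=1: a=1, p=16, q=1
  k=2: a=14, p=239, q=15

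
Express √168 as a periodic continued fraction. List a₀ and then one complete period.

a₀ = ⌊√168⌋ = 12.
With m₀=0, d₀=1 and mₖ₊₁ = dₖaₖ − mₖ, dₖ₊₁ = (n − mₖ₊₁²)/dₖ, aₖ₊₁ = ⌊(a₀+mₖ₊₁)/dₖ₊₁⌋:
  k=1: m=12, d=24, a=1
  k=2: m=12, d=1, a=24
d=1 and a=2a₀=24 at k=2, so the next step gives (m, d) = (12, 24) again — its k=1 value — and the period has length 2.

[12; 1, 24]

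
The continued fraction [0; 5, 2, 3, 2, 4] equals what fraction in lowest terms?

Fold from the inside: start with 4/1.
  2 + 1/4 = 9/4
  3 + 4/9 = 31/9
  2 + 9/31 = 71/31
  5 + 31/71 = 386/71
  0 + 71/386 = 71/386

71/386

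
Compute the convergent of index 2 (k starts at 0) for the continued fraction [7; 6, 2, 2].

93/13

Using pₖ = aₖpₖ₋₁ + pₖ₋₂, qₖ = aₖqₖ₋₁ + qₖ₋₂ (with p₋₁=1, p₋₂=0, q₋₁=0, q₋₂=1):
  k=0: a=7, p=7, q=1
  k=1: a=6, p=43, q=6
  k=2: a=2, p=93, q=13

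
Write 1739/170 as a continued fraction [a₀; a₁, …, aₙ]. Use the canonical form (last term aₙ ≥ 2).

1739 = 10*170 + 39
170 = 4*39 + 14
39 = 2*14 + 11
14 = 1*11 + 3
11 = 3*3 + 2
3 = 1*2 + 1
2 = 2*1 + 0  (stop)
So 1739/170 = [10; 4, 2, 1, 3, 1, 2].

[10; 4, 2, 1, 3, 1, 2]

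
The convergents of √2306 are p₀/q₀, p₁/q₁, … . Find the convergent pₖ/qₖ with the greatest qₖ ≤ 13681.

√2306 = [48; 48, 96, …] (period length 2).
Convergents:
  p_0/q_0 = 48/1
  p_1/q_1 = 2305/48
  p_2/q_2 = 221328/4609
  p_3/q_3 = 10626049/221280
q_2 = 4609 ≤ 13681 < 221280 = q_3, so the answer is 221328/4609.

221328/4609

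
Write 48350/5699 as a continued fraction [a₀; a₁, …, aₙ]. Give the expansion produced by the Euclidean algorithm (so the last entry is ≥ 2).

[8; 2, 15, 14, 13]

48350 = 8*5699 + 2758
5699 = 2*2758 + 183
2758 = 15*183 + 13
183 = 14*13 + 1
13 = 13*1 + 0  (stop)
So 48350/5699 = [8; 2, 15, 14, 13].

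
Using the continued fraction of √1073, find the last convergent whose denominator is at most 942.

11039/337

√1073 = [32; 1, 3, 9, 9, 3, 1, 64, …] (period length 7).
Convergents:
  p_0/q_0 = 32/1
  p_1/q_1 = 33/1
  p_2/q_2 = 131/4
  p_3/q_3 = 1212/37
  p_4/q_4 = 11039/337
  p_5/q_5 = 34329/1048
q_4 = 337 ≤ 942 < 1048 = q_5, so the answer is 11039/337.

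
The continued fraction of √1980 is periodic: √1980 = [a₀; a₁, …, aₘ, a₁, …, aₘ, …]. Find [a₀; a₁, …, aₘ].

a₀ = ⌊√1980⌋ = 44.
With m₀=0, d₀=1 and mₖ₊₁ = dₖaₖ − mₖ, dₖ₊₁ = (n − mₖ₊₁²)/dₖ, aₖ₊₁ = ⌊(a₀+mₖ₊₁)/dₖ₊₁⌋:
  k=1: m=44, d=44, a=2
  k=2: m=44, d=1, a=88
d=1 and a=2a₀=88 at k=2, so the next step gives (m, d) = (44, 44) again — its k=1 value — and the period has length 2.

[44; 2, 88]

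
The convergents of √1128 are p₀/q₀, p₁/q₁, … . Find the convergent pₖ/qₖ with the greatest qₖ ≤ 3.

√1128 = [33; 1, 1, 2, 2, 2, 1, 1, 66, …] (period length 8).
Convergents:
  p_0/q_0 = 33/1
  p_1/q_1 = 34/1
  p_2/q_2 = 67/2
  p_3/q_3 = 168/5
q_2 = 2 ≤ 3 < 5 = q_3, so the answer is 67/2.

67/2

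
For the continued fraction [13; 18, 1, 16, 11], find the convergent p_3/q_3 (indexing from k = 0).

4203/322

Using pₖ = aₖpₖ₋₁ + pₖ₋₂, qₖ = aₖqₖ₋₁ + qₖ₋₂ (with p₋₁=1, p₋₂=0, q₋₁=0, q₋₂=1):
  k=0: a=13, p=13, q=1
  k=1: a=18, p=235, q=18
  k=2: a=1, p=248, q=19
  k=3: a=16, p=4203, q=322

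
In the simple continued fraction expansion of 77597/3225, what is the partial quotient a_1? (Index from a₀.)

16

77597 = 24·3225 + 197   →  a_0 = 24
3225 = 16·197 + 73   →  a_1 = 16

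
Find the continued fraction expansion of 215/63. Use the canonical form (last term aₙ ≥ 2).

215 = 3×63 + 26
63 = 2×26 + 11
26 = 2×11 + 4
11 = 2×4 + 3
4 = 1×3 + 1
3 = 3×1 + 0  (stop)
So 215/63 = [3; 2, 2, 2, 1, 3].

[3; 2, 2, 2, 1, 3]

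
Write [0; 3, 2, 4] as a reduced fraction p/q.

9/31

Using pₖ = aₖpₖ₋₁ + pₖ₋₂ and qₖ = aₖqₖ₋₁ + qₖ₋₂:
  k=0: a=0, p=0, q=1
  k=1: a=3, p=1, q=3
  k=2: a=2, p=2, q=7
  k=3: a=4, p=9, q=31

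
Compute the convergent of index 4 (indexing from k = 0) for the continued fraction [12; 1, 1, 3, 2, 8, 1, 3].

201/16

Using pₖ = aₖpₖ₋₁ + pₖ₋₂, qₖ = aₖqₖ₋₁ + qₖ₋₂ (with p₋₁=1, p₋₂=0, q₋₁=0, q₋₂=1):
  k=0: a=12, p=12, q=1
  k=1: a=1, p=13, q=1
  k=2: a=1, p=25, q=2
  k=3: a=3, p=88, q=7
  k=4: a=2, p=201, q=16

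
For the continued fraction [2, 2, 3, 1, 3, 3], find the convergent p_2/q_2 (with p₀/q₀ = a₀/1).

Using pₖ = aₖpₖ₋₁ + pₖ₋₂, qₖ = aₖqₖ₋₁ + qₖ₋₂ (with p₋₁=1, p₋₂=0, q₋₁=0, q₋₂=1):
  k=0: a=2, p=2, q=1
  k=1: a=2, p=5, q=2
  k=2: a=3, p=17, q=7

17/7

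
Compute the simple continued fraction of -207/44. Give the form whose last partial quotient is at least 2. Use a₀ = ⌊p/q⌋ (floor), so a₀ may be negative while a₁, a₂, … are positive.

-207 = -5*44 + 13
44 = 3*13 + 5
13 = 2*5 + 3
5 = 1*3 + 2
3 = 1*2 + 1
2 = 2*1 + 0  (stop)
So -207/44 = [-5; 3, 2, 1, 1, 2].

[-5; 3, 2, 1, 1, 2]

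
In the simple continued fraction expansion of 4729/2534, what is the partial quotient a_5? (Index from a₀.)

4729 = 1·2534 + 2195   →  a_0 = 1
2534 = 1·2195 + 339   →  a_1 = 1
2195 = 6·339 + 161   →  a_2 = 6
339 = 2·161 + 17   →  a_3 = 2
161 = 9·17 + 8   →  a_4 = 9
17 = 2·8 + 1   →  a_5 = 2

2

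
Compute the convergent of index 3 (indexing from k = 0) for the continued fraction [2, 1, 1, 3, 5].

Using pₖ = aₖpₖ₋₁ + pₖ₋₂, qₖ = aₖqₖ₋₁ + qₖ₋₂ (with p₋₁=1, p₋₂=0, q₋₁=0, q₋₂=1):
  k=0: a=2, p=2, q=1
  k=1: a=1, p=3, q=1
  k=2: a=1, p=5, q=2
  k=3: a=3, p=18, q=7

18/7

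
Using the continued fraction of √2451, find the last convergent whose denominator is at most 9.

99/2

√2451 = [49; 1, 1, 32, 1, 1, 98, …] (period length 6).
Convergents:
  p_0/q_0 = 49/1
  p_1/q_1 = 50/1
  p_2/q_2 = 99/2
  p_3/q_3 = 3218/65
q_2 = 2 ≤ 9 < 65 = q_3, so the answer is 99/2.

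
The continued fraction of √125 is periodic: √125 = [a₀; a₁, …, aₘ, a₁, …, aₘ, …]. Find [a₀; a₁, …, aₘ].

a₀ = ⌊√125⌋ = 11.
With m₀=0, d₀=1 and mₖ₊₁ = dₖaₖ − mₖ, dₖ₊₁ = (n − mₖ₊₁²)/dₖ, aₖ₊₁ = ⌊(a₀+mₖ₊₁)/dₖ₊₁⌋:
  k=1: m=11, d=4, a=5
  k=2: m=9, d=11, a=1
  k=3: m=2, d=11, a=1
  k=4: m=9, d=4, a=5
  k=5: m=11, d=1, a=22
d=1 and a=2a₀=22 at k=5, so the next step gives (m, d) = (11, 4) again — its k=1 value — and the period has length 5.

[11; 5, 1, 1, 5, 22]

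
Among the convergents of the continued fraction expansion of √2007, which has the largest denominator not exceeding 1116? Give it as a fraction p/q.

20115/449

√2007 = [44; 1, 3, 1, 88, …] (period length 4).
Convergents:
  p_0/q_0 = 44/1
  p_1/q_1 = 45/1
  p_2/q_2 = 179/4
  p_3/q_3 = 224/5
  p_4/q_4 = 19891/444
  p_5/q_5 = 20115/449
  p_6/q_6 = 80236/1791
q_5 = 449 ≤ 1116 < 1791 = q_6, so the answer is 20115/449.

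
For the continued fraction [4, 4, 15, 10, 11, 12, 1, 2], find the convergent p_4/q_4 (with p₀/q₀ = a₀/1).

Using pₖ = aₖpₖ₋₁ + pₖ₋₂, qₖ = aₖqₖ₋₁ + qₖ₋₂ (with p₋₁=1, p₋₂=0, q₋₁=0, q₋₂=1):
  k=0: a=4, p=4, q=1
  k=1: a=4, p=17, q=4
  k=2: a=15, p=259, q=61
  k=3: a=10, p=2607, q=614
  k=4: a=11, p=28936, q=6815

28936/6815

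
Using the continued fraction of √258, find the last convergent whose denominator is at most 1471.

8240/513

√258 = [16; 16, 32, …] (period length 2).
Convergents:
  p_0/q_0 = 16/1
  p_1/q_1 = 257/16
  p_2/q_2 = 8240/513
  p_3/q_3 = 132097/8224
q_2 = 513 ≤ 1471 < 8224 = q_3, so the answer is 8240/513.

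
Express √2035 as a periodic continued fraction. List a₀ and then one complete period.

a₀ = ⌊√2035⌋ = 45.
With m₀=0, d₀=1 and mₖ₊₁ = dₖaₖ − mₖ, dₖ₊₁ = (n − mₖ₊₁²)/dₖ, aₖ₊₁ = ⌊(a₀+mₖ₊₁)/dₖ₊₁⌋:
  k=1: m=45, d=10, a=9
  k=2: m=45, d=1, a=90
d=1 and a=2a₀=90 at k=2, so the next step gives (m, d) = (45, 10) again — its k=1 value — and the period has length 2.

[45; 9, 90]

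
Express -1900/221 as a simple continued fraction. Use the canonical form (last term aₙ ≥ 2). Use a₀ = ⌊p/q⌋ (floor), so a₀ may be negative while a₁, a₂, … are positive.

-1900 = -9·221 + 89
221 = 2·89 + 43
89 = 2·43 + 3
43 = 14·3 + 1
3 = 3·1 + 0  (stop)
So -1900/221 = [-9; 2, 2, 14, 3].

[-9; 2, 2, 14, 3]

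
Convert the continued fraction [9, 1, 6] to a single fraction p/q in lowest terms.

69/7

Using pₖ = aₖpₖ₋₁ + pₖ₋₂ and qₖ = aₖqₖ₋₁ + qₖ₋₂:
  k=0: a=9, p=9, q=1
  k=1: a=1, p=10, q=1
  k=2: a=6, p=69, q=7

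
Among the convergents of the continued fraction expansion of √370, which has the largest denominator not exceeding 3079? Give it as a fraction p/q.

√370 = [19; 4, 4, 38, …] (period length 3).
Convergents:
  p_0/q_0 = 19/1
  p_1/q_1 = 77/4
  p_2/q_2 = 327/17
  p_3/q_3 = 12503/650
  p_4/q_4 = 50339/2617
  p_5/q_5 = 213859/11118
q_4 = 2617 ≤ 3079 < 11118 = q_5, so the answer is 50339/2617.

50339/2617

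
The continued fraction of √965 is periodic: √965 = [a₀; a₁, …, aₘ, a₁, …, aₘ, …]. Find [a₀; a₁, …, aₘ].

a₀ = ⌊√965⌋ = 31.

[31; 15, 1, 1, 15, 62]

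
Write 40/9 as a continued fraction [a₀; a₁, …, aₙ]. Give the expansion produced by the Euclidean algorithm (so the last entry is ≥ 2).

[4; 2, 4]

40 = 4×9 + 4
9 = 2×4 + 1
4 = 4×1 + 0  (stop)
So 40/9 = [4; 2, 4].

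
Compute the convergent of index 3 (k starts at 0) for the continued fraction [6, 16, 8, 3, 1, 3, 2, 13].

Using pₖ = aₖpₖ₋₁ + pₖ₋₂, qₖ = aₖqₖ₋₁ + qₖ₋₂ (with p₋₁=1, p₋₂=0, q₋₁=0, q₋₂=1):
  k=0: a=6, p=6, q=1
  k=1: a=16, p=97, q=16
  k=2: a=8, p=782, q=129
  k=3: a=3, p=2443, q=403

2443/403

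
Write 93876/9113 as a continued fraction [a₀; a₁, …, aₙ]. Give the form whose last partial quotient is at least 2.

[10; 3, 3, 7, 4, 3, 9]

93876 = 10×9113 + 2746
9113 = 3×2746 + 875
2746 = 3×875 + 121
875 = 7×121 + 28
121 = 4×28 + 9
28 = 3×9 + 1
9 = 9×1 + 0  (stop)
So 93876/9113 = [10; 3, 3, 7, 4, 3, 9].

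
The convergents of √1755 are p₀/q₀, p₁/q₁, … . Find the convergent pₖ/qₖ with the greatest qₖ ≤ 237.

√1755 = [41; 1, 8, 3, 8, 1, 82, …] (period length 6).
Convergents:
  p_0/q_0 = 41/1
  p_1/q_1 = 42/1
  p_2/q_2 = 377/9
  p_3/q_3 = 1173/28
  p_4/q_4 = 9761/233
  p_5/q_5 = 10934/261
q_4 = 233 ≤ 237 < 261 = q_5, so the answer is 9761/233.

9761/233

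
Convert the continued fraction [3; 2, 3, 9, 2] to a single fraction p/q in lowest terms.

Fold from the inside: start with 2/1.
  9 + 1/2 = 19/2
  3 + 2/19 = 59/19
  2 + 19/59 = 137/59
  3 + 59/137 = 470/137

470/137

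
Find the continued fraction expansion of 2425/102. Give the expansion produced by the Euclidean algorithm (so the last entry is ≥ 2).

2425 = 23×102 + 79
102 = 1×79 + 23
79 = 3×23 + 10
23 = 2×10 + 3
10 = 3×3 + 1
3 = 3×1 + 0  (stop)
So 2425/102 = [23; 1, 3, 2, 3, 3].

[23; 1, 3, 2, 3, 3]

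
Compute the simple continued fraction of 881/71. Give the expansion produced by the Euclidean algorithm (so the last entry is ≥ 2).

[12; 2, 2, 4, 3]

881 = 12×71 + 29
71 = 2×29 + 13
29 = 2×13 + 3
13 = 4×3 + 1
3 = 3×1 + 0  (stop)
So 881/71 = [12; 2, 2, 4, 3].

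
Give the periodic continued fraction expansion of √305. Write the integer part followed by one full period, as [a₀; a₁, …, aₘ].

a₀ = ⌊√305⌋ = 17.
With m₀=0, d₀=1 and mₖ₊₁ = dₖaₖ − mₖ, dₖ₊₁ = (n − mₖ₊₁²)/dₖ, aₖ₊₁ = ⌊(a₀+mₖ₊₁)/dₖ₊₁⌋:
  k=1: m=17, d=16, a=2
  k=2: m=15, d=5, a=6
  k=3: m=15, d=16, a=2
  k=4: m=17, d=1, a=34
d=1 and a=2a₀=34 at k=4, so the next step gives (m, d) = (17, 16) again — its k=1 value — and the period has length 4.

[17; 2, 6, 2, 34]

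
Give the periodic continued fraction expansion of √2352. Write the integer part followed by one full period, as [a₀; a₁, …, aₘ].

[48; 2, 96]

a₀ = ⌊√2352⌋ = 48.
With m₀=0, d₀=1 and mₖ₊₁ = dₖaₖ − mₖ, dₖ₊₁ = (n − mₖ₊₁²)/dₖ, aₖ₊₁ = ⌊(a₀+mₖ₊₁)/dₖ₊₁⌋:
  k=1: m=48, d=48, a=2
  k=2: m=48, d=1, a=96
d=1 and a=2a₀=96 at k=2, so the next step gives (m, d) = (48, 48) again — its k=1 value — and the period has length 2.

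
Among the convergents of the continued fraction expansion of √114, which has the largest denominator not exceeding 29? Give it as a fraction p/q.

√114 = [10; 1, 2, 10, 2, 1, 20, …] (period length 6).
Convergents:
  p_0/q_0 = 10/1
  p_1/q_1 = 11/1
  p_2/q_2 = 32/3
  p_3/q_3 = 331/31
q_2 = 3 ≤ 29 < 31 = q_3, so the answer is 32/3.

32/3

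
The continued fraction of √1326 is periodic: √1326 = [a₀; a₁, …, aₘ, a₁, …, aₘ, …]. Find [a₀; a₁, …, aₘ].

[36; 2, 2, 2, 2, 2, 72]

a₀ = ⌊√1326⌋ = 36.
With m₀=0, d₀=1 and mₖ₊₁ = dₖaₖ − mₖ, dₖ₊₁ = (n − mₖ₊₁²)/dₖ, aₖ₊₁ = ⌊(a₀+mₖ₊₁)/dₖ₊₁⌋:
  k=1: m=36, d=30, a=2
  k=2: m=24, d=25, a=2
  k=3: m=26, d=26, a=2
  k=4: m=26, d=25, a=2
  k=5: m=24, d=30, a=2
  k=6: m=36, d=1, a=72
d=1 and a=2a₀=72 at k=6, so the next step gives (m, d) = (36, 30) again — its k=1 value — and the period has length 6.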